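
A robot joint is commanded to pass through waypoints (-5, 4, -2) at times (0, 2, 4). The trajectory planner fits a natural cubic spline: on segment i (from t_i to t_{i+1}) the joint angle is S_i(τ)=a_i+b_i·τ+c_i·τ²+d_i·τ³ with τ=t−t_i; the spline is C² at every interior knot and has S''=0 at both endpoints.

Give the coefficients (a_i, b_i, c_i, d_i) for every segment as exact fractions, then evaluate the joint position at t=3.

  seg 0: a=-5 b=51/8 c=0 d=-15/32
  seg 1: a=4 b=3/4 c=-45/16 d=15/32
S(3) = 77/32

Δ: Δ0=9/2, Δ1=-3
row 1: diag=8, rhs=-45; c'=1/4, d'=-45/8
back: M1=-45/8
M: M0=0, M1=-45/8, M2=0
seg 0: a=-5, c=M0/2=0, d=(M1−M0)/(6·2)=-15/32, b=Δ0−h0·(2M0+M1)/6=51/8
seg 1: a=4, c=M1/2=-45/16, d=(M2−M1)/(6·2)=15/32, b=Δ1−h1·(2M1+M2)/6=3/4
t_q=3 → seg 1, τ=1; S=4+3/4·τ+-45/16·τ²+15/32·τ³=77/32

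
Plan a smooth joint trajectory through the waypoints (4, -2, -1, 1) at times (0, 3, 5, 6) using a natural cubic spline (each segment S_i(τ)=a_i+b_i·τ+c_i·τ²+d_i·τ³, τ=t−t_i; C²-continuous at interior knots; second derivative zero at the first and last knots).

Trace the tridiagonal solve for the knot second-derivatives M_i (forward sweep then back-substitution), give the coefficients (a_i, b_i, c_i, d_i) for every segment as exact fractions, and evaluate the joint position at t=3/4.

Δ: Δ0=-2, Δ1=1/2, Δ2=2
row 1: diag=10, rhs=15; c'=1/5, d'=3/2
row 2: denom=6−2·1/5=28/5; d'=(9−2·3/2)/(28/5)=15/14
back: M2=15/14
back: M1=3/2−1/5·15/14=9/7
M: M0=0, M1=9/7, M2=15/14, M3=0
seg 0: a=4, c=M0/2=0, d=(M1−M0)/(6·3)=1/14, b=Δ0−h0·(2M0+M1)/6=-37/14
seg 1: a=-2, c=M1/2=9/14, d=(M2−M1)/(6·2)=-1/56, b=Δ1−h1·(2M1+M2)/6=-5/7
seg 2: a=-1, c=M2/2=15/28, d=(M3−M2)/(6·1)=-5/28, b=Δ2−h2·(2M2+M3)/6=23/14
t_q=3/4 → seg 0, τ=3/4; S=4+-37/14·τ+0·τ²+1/14·τ³=1835/896

  seg 0: a=4 b=-37/14 c=0 d=1/14
  seg 1: a=-2 b=-5/7 c=9/14 d=-1/56
  seg 2: a=-1 b=23/14 c=15/28 d=-5/28
S(3/4) = 1835/896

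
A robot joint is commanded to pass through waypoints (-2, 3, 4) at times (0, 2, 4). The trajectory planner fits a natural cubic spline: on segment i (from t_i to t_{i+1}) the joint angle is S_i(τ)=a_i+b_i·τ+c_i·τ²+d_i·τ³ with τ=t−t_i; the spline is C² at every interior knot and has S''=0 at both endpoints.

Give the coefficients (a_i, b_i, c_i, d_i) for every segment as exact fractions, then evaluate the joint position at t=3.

Δ: Δ0=5/2, Δ1=1/2
row 1: diag=8, rhs=-12; c'=1/4, d'=-3/2
back: M1=-3/2
M: M0=0, M1=-3/2, M2=0
seg 0: a=-2, c=M0/2=0, d=(M1−M0)/(6·2)=-1/8, b=Δ0−h0·(2M0+M1)/6=3
seg 1: a=3, c=M1/2=-3/4, d=(M2−M1)/(6·2)=1/8, b=Δ1−h1·(2M1+M2)/6=3/2
t_q=3 → seg 1, τ=1; S=3+3/2·τ+-3/4·τ²+1/8·τ³=31/8

  seg 0: a=-2 b=3 c=0 d=-1/8
  seg 1: a=3 b=3/2 c=-3/4 d=1/8
S(3) = 31/8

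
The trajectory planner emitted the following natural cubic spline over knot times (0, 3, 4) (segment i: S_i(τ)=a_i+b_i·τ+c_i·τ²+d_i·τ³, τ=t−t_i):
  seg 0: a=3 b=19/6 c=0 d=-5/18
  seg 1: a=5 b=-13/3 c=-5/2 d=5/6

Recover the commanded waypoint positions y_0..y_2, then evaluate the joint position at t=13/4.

y_0=3 y_1=5 y_2=-1
S(13/4) = 483/128

y_0 = S_0(0) = a_0 = 3
y_1 = S_1(0) = a_1 = 5
y_2 = S_1(1) = -1
t_q=13/4 is in segment 1 (τ=1/4); S_1(τ)=483/128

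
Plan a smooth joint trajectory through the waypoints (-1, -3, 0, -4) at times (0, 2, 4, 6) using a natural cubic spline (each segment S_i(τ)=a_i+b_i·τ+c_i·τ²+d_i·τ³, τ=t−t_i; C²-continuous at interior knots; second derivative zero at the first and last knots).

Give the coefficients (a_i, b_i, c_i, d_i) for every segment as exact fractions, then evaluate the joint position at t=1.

Δ: Δ0=-1, Δ1=3/2, Δ2=-2
row 1: diag=8, rhs=15; c'=1/4, d'=15/8
row 2: denom=8−2·1/4=15/2; d'=(-21−2·15/8)/(15/2)=-33/10
back: M2=-33/10
back: M1=15/8−1/4·-33/10=27/10
M: M0=0, M1=27/10, M2=-33/10, M3=0
seg 0: a=-1, c=M0/2=0, d=(M1−M0)/(6·2)=9/40, b=Δ0−h0·(2M0+M1)/6=-19/10
seg 1: a=-3, c=M1/2=27/20, d=(M2−M1)/(6·2)=-1/2, b=Δ1−h1·(2M1+M2)/6=4/5
seg 2: a=0, c=M2/2=-33/20, d=(M3−M2)/(6·2)=11/40, b=Δ2−h2·(2M2+M3)/6=1/5
t_q=1 → seg 0, τ=1; S=-1+-19/10·τ+0·τ²+9/40·τ³=-107/40

  seg 0: a=-1 b=-19/10 c=0 d=9/40
  seg 1: a=-3 b=4/5 c=27/20 d=-1/2
  seg 2: a=0 b=1/5 c=-33/20 d=11/40
S(1) = -107/40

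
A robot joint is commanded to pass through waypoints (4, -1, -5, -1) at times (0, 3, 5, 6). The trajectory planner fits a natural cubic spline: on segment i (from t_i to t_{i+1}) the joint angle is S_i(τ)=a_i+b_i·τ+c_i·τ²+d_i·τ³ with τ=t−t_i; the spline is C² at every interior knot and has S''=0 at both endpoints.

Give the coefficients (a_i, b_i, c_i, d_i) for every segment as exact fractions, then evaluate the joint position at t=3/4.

Δ: Δ0=-5/3, Δ1=-2, Δ2=4
row 1: diag=10, rhs=-2; c'=1/5, d'=-1/5
row 2: denom=6−2·1/5=28/5; d'=(36−2·-1/5)/(28/5)=13/2
back: M2=13/2
back: M1=-1/5−1/5·13/2=-3/2
M: M0=0, M1=-3/2, M2=13/2, M3=0
seg 0: a=4, c=M0/2=0, d=(M1−M0)/(6·3)=-1/12, b=Δ0−h0·(2M0+M1)/6=-11/12
seg 1: a=-1, c=M1/2=-3/4, d=(M2−M1)/(6·2)=2/3, b=Δ1−h1·(2M1+M2)/6=-19/6
seg 2: a=-5, c=M2/2=13/4, d=(M3−M2)/(6·1)=-13/12, b=Δ2−h2·(2M2+M3)/6=11/6
t_q=3/4 → seg 0, τ=3/4; S=4+-11/12·τ+0·τ²+-1/12·τ³=839/256

  seg 0: a=4 b=-11/12 c=0 d=-1/12
  seg 1: a=-1 b=-19/6 c=-3/4 d=2/3
  seg 2: a=-5 b=11/6 c=13/4 d=-13/12
S(3/4) = 839/256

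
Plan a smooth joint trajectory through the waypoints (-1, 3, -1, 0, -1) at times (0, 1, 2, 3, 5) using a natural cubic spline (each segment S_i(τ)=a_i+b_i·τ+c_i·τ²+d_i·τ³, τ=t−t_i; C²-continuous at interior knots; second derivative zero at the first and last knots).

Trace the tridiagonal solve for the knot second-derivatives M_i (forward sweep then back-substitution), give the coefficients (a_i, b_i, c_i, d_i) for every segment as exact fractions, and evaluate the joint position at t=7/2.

Δ: Δ0=4, Δ1=-4, Δ2=1, Δ3=-1/2
row 1: diag=4, rhs=-48; c'=1/4, d'=-12
row 2: denom=4−1·1/4=15/4; d'=(30−1·-12)/(15/4)=56/5
row 3: denom=6−1·4/15=86/15; d'=(-9−1·56/5)/(86/15)=-303/86
back: M3=-303/86
back: M2=56/5−4/15·-303/86=522/43
back: M1=-12−1/4·522/43=-1293/86
M: M0=0, M1=-1293/86, M2=522/43, M3=-303/86, M4=0
seg 0: a=-1, c=M0/2=0, d=(M1−M0)/(6·1)=-431/172, b=Δ0−h0·(2M0+M1)/6=1119/172
seg 1: a=3, c=M1/2=-1293/172, d=(M2−M1)/(6·1)=779/172, b=Δ1−h1·(2M1+M2)/6=-87/86
seg 2: a=-1, c=M2/2=261/43, d=(M3−M2)/(6·1)=-449/172, b=Δ2−h2·(2M2+M3)/6=-423/172
seg 3: a=0, c=M3/2=-303/172, d=(M4−M3)/(6·2)=101/344, b=Δ3−h3·(2M3+M4)/6=159/86
t_q=7/2 → seg 3, τ=1/2; S=0+159/86·τ+-303/172·τ²+101/344·τ³=1433/2752

  seg 0: a=-1 b=1119/172 c=0 d=-431/172
  seg 1: a=3 b=-87/86 c=-1293/172 d=779/172
  seg 2: a=-1 b=-423/172 c=261/43 d=-449/172
  seg 3: a=0 b=159/86 c=-303/172 d=101/344
S(7/2) = 1433/2752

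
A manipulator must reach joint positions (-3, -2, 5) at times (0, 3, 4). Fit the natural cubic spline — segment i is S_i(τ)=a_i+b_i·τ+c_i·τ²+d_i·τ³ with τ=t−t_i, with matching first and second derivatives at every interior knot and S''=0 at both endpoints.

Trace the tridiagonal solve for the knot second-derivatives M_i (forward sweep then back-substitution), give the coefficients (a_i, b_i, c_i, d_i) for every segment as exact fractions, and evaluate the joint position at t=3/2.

  seg 0: a=-3 b=-13/6 c=0 d=5/18
  seg 1: a=-2 b=16/3 c=5/2 d=-5/6
S(3/2) = -85/16

Δ: Δ0=1/3, Δ1=7
row 1: diag=8, rhs=40; c'=1/8, d'=5
back: M1=5
M: M0=0, M1=5, M2=0
seg 0: a=-3, c=M0/2=0, d=(M1−M0)/(6·3)=5/18, b=Δ0−h0·(2M0+M1)/6=-13/6
seg 1: a=-2, c=M1/2=5/2, d=(M2−M1)/(6·1)=-5/6, b=Δ1−h1·(2M1+M2)/6=16/3
t_q=3/2 → seg 0, τ=3/2; S=-3+-13/6·τ+0·τ²+5/18·τ³=-85/16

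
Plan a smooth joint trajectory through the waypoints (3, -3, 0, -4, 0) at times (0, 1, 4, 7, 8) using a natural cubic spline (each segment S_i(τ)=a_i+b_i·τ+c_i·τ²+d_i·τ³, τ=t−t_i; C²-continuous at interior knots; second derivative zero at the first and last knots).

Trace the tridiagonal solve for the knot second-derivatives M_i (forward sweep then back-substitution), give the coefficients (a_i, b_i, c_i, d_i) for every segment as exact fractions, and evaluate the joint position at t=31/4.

  seg 0: a=3 b=-4457/624 c=0 d=713/624
  seg 1: a=-3 b=-1159/312 c=713/208 d=-3475/5616
  seg 2: a=0 b=7/48 c=-167/78 d=3085/5616
  seg 3: a=-4 b=665/312 c=583/208 d=-583/624
S(31/4) = -16227/13312

Δ: Δ0=-6, Δ1=1, Δ2=-4/3, Δ3=4
row 1: diag=8, rhs=42; c'=3/8, d'=21/4
row 2: denom=12−3·3/8=87/8; d'=(-14−3·21/4)/(87/8)=-238/87
row 3: denom=8−3·8/29=208/29; d'=(32−3·-238/87)/(208/29)=583/104
back: M3=583/104
back: M2=-238/87−8/29·583/104=-167/39
back: M1=21/4−3/8·-167/39=713/104
M: M0=0, M1=713/104, M2=-167/39, M3=583/104, M4=0
seg 0: a=3, c=M0/2=0, d=(M1−M0)/(6·1)=713/624, b=Δ0−h0·(2M0+M1)/6=-4457/624
seg 1: a=-3, c=M1/2=713/208, d=(M2−M1)/(6·3)=-3475/5616, b=Δ1−h1·(2M1+M2)/6=-1159/312
seg 2: a=0, c=M2/2=-167/78, d=(M3−M2)/(6·3)=3085/5616, b=Δ2−h2·(2M2+M3)/6=7/48
seg 3: a=-4, c=M3/2=583/208, d=(M4−M3)/(6·1)=-583/624, b=Δ3−h3·(2M3+M4)/6=665/312
t_q=31/4 → seg 3, τ=3/4; S=-4+665/312·τ+583/208·τ²+-583/624·τ³=-16227/13312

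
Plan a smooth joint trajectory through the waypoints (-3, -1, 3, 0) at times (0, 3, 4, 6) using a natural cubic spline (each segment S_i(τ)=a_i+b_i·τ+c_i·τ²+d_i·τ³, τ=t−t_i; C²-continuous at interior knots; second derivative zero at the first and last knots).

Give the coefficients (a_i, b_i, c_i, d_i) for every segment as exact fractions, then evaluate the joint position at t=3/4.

Δ: Δ0=2/3, Δ1=4, Δ2=-3/2
row 1: diag=8, rhs=20; c'=1/8, d'=5/2
row 2: denom=6−1·1/8=47/8; d'=(-33−1·5/2)/(47/8)=-284/47
back: M2=-284/47
back: M1=5/2−1/8·-284/47=153/47
M: M0=0, M1=153/47, M2=-284/47, M3=0
seg 0: a=-3, c=M0/2=0, d=(M1−M0)/(6·3)=17/94, b=Δ0−h0·(2M0+M1)/6=-271/282
seg 1: a=-1, c=M1/2=153/94, d=(M2−M1)/(6·1)=-437/282, b=Δ1−h1·(2M1+M2)/6=553/141
seg 2: a=3, c=M2/2=-142/47, d=(M3−M2)/(6·2)=71/141, b=Δ2−h2·(2M2+M3)/6=713/282
t_q=3/4 → seg 0, τ=3/4; S=-3+-271/282·τ+0·τ²+17/94·τ³=-21925/6016

  seg 0: a=-3 b=-271/282 c=0 d=17/94
  seg 1: a=-1 b=553/141 c=153/94 d=-437/282
  seg 2: a=3 b=713/282 c=-142/47 d=71/141
S(3/4) = -21925/6016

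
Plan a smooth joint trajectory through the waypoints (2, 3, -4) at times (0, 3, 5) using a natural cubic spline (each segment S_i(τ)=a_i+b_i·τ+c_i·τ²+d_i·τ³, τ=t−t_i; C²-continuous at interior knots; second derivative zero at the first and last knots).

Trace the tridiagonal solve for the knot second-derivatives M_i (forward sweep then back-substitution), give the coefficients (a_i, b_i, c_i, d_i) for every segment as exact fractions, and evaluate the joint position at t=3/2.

Δ: Δ0=1/3, Δ1=-7/2
row 1: diag=10, rhs=-23; c'=1/5, d'=-23/10
back: M1=-23/10
M: M0=0, M1=-23/10, M2=0
seg 0: a=2, c=M0/2=0, d=(M1−M0)/(6·3)=-23/180, b=Δ0−h0·(2M0+M1)/6=89/60
seg 1: a=3, c=M1/2=-23/20, d=(M2−M1)/(6·2)=23/120, b=Δ1−h1·(2M1+M2)/6=-59/30
t_q=3/2 → seg 0, τ=3/2; S=2+89/60·τ+0·τ²+-23/180·τ³=607/160

  seg 0: a=2 b=89/60 c=0 d=-23/180
  seg 1: a=3 b=-59/30 c=-23/20 d=23/120
S(3/2) = 607/160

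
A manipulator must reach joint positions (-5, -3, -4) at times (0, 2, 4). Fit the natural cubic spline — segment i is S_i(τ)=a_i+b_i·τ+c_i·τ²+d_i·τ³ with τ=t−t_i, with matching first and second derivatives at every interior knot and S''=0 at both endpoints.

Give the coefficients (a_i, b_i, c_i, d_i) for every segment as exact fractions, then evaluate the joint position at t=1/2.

Δ: Δ0=1, Δ1=-1/2
row 1: diag=8, rhs=-9; c'=1/4, d'=-9/8
back: M1=-9/8
M: M0=0, M1=-9/8, M2=0
seg 0: a=-5, c=M0/2=0, d=(M1−M0)/(6·2)=-3/32, b=Δ0−h0·(2M0+M1)/6=11/8
seg 1: a=-3, c=M1/2=-9/16, d=(M2−M1)/(6·2)=3/32, b=Δ1−h1·(2M1+M2)/6=1/4
t_q=1/2 → seg 0, τ=1/2; S=-5+11/8·τ+0·τ²+-3/32·τ³=-1107/256

  seg 0: a=-5 b=11/8 c=0 d=-3/32
  seg 1: a=-3 b=1/4 c=-9/16 d=3/32
S(1/2) = -1107/256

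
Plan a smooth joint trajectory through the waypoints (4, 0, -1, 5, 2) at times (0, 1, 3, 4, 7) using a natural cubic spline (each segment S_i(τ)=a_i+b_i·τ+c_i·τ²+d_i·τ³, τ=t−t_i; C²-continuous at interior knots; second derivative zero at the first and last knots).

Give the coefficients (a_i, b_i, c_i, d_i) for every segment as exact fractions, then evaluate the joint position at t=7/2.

  seg 0: a=4 b=-2093/500 c=0 d=93/500
  seg 1: a=0 b=-907/250 c=279/500 d=503/1000
  seg 2: a=-1 b=116/25 c=447/125 d=-277/125
  seg 3: a=5 b=643/125 c=-384/125 d=128/375
S(7/2) = 1937/1000

Δ: Δ0=-4, Δ1=-1/2, Δ2=6, Δ3=-1
row 1: diag=6, rhs=21; c'=1/3, d'=7/2
row 2: denom=6−2·1/3=16/3; d'=(39−2·7/2)/(16/3)=6
row 3: denom=8−1·3/16=125/16; d'=(-42−1·6)/(125/16)=-768/125
back: M3=-768/125
back: M2=6−3/16·-768/125=894/125
back: M1=7/2−1/3·894/125=279/250
M: M0=0, M1=279/250, M2=894/125, M3=-768/125, M4=0
seg 0: a=4, c=M0/2=0, d=(M1−M0)/(6·1)=93/500, b=Δ0−h0·(2M0+M1)/6=-2093/500
seg 1: a=0, c=M1/2=279/500, d=(M2−M1)/(6·2)=503/1000, b=Δ1−h1·(2M1+M2)/6=-907/250
seg 2: a=-1, c=M2/2=447/125, d=(M3−M2)/(6·1)=-277/125, b=Δ2−h2·(2M2+M3)/6=116/25
seg 3: a=5, c=M3/2=-384/125, d=(M4−M3)/(6·3)=128/375, b=Δ3−h3·(2M3+M4)/6=643/125
t_q=7/2 → seg 2, τ=1/2; S=-1+116/25·τ+447/125·τ²+-277/125·τ³=1937/1000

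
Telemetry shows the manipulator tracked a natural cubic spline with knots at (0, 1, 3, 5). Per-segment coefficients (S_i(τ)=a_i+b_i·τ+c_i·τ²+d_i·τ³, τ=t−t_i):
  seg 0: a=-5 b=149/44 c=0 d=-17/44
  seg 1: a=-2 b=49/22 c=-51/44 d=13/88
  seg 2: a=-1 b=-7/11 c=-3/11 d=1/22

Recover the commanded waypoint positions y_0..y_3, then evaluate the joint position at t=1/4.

y_0 = S_0(0) = a_0 = -5
y_1 = S_1(0) = a_1 = -2
y_2 = S_2(0) = a_2 = -1
y_3 = S_2(2) = -3
t_q=1/4 is in segment 0 (τ=1/4); S_0(τ)=-11713/2816

y_0=-5 y_1=-2 y_2=-1 y_3=-3
S(1/4) = -11713/2816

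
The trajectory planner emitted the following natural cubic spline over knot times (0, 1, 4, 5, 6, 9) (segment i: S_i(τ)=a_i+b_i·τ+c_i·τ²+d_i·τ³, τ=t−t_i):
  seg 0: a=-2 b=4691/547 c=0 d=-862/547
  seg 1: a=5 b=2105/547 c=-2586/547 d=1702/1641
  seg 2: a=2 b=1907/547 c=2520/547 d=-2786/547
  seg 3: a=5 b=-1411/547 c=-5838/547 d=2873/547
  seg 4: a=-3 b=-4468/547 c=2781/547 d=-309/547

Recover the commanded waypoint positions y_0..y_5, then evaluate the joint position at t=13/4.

y_0 = S_0(0) = a_0 = -2
y_1 = S_1(0) = a_1 = 5
y_2 = S_2(0) = a_2 = 2
y_3 = S_3(0) = a_3 = 5
y_4 = S_4(0) = a_4 = -3
y_5 = S_4(3) = 3
t_q=13/4 is in segment 1 (τ=9/4); S_1(τ)=26941/17504

y_0=-2 y_1=5 y_2=2 y_3=5 y_4=-3 y_5=3
S(13/4) = 26941/17504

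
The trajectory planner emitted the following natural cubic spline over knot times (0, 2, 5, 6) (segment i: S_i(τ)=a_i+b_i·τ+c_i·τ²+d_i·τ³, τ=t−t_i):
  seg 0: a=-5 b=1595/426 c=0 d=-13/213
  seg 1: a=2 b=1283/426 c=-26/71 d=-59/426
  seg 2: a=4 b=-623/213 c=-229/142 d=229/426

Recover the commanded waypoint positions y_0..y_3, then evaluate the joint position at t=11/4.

y_0=-5 y_1=2 y_2=4 y_3=0
S(11/4) = 36301/9088

y_0 = S_0(0) = a_0 = -5
y_1 = S_1(0) = a_1 = 2
y_2 = S_2(0) = a_2 = 4
y_3 = S_2(1) = 0
t_q=11/4 is in segment 1 (τ=3/4); S_1(τ)=36301/9088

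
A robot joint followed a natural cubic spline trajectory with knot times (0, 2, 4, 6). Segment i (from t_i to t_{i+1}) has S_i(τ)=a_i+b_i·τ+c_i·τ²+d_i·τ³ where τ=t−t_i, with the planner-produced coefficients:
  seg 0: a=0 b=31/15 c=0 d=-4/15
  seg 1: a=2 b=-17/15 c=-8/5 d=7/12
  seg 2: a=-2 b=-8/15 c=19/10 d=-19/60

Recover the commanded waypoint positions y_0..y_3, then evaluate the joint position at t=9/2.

y_0 = S_0(0) = a_0 = 0
y_1 = S_1(0) = a_1 = 2
y_2 = S_2(0) = a_2 = -2
y_3 = S_2(2) = 2
t_q=9/2 is in segment 2 (τ=1/2); S_2(τ)=-293/160

y_0=0 y_1=2 y_2=-2 y_3=2
S(9/2) = -293/160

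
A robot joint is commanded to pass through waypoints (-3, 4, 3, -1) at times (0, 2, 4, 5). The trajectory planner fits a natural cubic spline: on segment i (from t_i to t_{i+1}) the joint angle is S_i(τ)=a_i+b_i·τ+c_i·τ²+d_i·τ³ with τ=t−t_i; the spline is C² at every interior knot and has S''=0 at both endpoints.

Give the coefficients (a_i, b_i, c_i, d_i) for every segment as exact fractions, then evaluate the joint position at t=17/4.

  seg 0: a=-3 b=47/11 c=0 d=-17/88
  seg 1: a=4 b=43/22 c=-51/44 d=-3/88
  seg 2: a=3 b=-34/11 c=-15/11 d=5/11
S(17/4) = 1513/704

Δ: Δ0=7/2, Δ1=-1/2, Δ2=-4
row 1: diag=8, rhs=-24; c'=1/4, d'=-3
row 2: denom=6−2·1/4=11/2; d'=(-21−2·-3)/(11/2)=-30/11
back: M2=-30/11
back: M1=-3−1/4·-30/11=-51/22
M: M0=0, M1=-51/22, M2=-30/11, M3=0
seg 0: a=-3, c=M0/2=0, d=(M1−M0)/(6·2)=-17/88, b=Δ0−h0·(2M0+M1)/6=47/11
seg 1: a=4, c=M1/2=-51/44, d=(M2−M1)/(6·2)=-3/88, b=Δ1−h1·(2M1+M2)/6=43/22
seg 2: a=3, c=M2/2=-15/11, d=(M3−M2)/(6·1)=5/11, b=Δ2−h2·(2M2+M3)/6=-34/11
t_q=17/4 → seg 2, τ=1/4; S=3+-34/11·τ+-15/11·τ²+5/11·τ³=1513/704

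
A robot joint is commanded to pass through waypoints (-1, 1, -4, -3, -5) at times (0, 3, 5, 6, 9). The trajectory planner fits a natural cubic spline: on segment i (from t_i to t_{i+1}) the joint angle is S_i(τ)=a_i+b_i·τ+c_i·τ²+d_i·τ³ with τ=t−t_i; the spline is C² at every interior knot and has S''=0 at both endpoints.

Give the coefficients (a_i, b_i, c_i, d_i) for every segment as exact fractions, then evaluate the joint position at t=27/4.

  seg 0: a=-1 b=611/292 c=0 d=-1249/7884
  seg 1: a=1 b=-319/146 c=-1249/876 d=1111/1752
  seg 2: a=-4 b=-61/219 c=521/219 d=-241/219
  seg 3: a=-3 b=86/73 c=-202/219 d=202/1971
S(27/4) = -6055/2336

Δ: Δ0=2/3, Δ1=-5/2, Δ2=1, Δ3=-2/3
row 1: diag=10, rhs=-19; c'=1/5, d'=-19/10
row 2: denom=6−2·1/5=28/5; d'=(21−2·-19/10)/(28/5)=31/7
row 3: denom=8−1·5/28=219/28; d'=(-10−1·31/7)/(219/28)=-404/219
back: M3=-404/219
back: M2=31/7−5/28·-404/219=1042/219
back: M1=-19/10−1/5·1042/219=-1249/438
M: M0=0, M1=-1249/438, M2=1042/219, M3=-404/219, M4=0
seg 0: a=-1, c=M0/2=0, d=(M1−M0)/(6·3)=-1249/7884, b=Δ0−h0·(2M0+M1)/6=611/292
seg 1: a=1, c=M1/2=-1249/876, d=(M2−M1)/(6·2)=1111/1752, b=Δ1−h1·(2M1+M2)/6=-319/146
seg 2: a=-4, c=M2/2=521/219, d=(M3−M2)/(6·1)=-241/219, b=Δ2−h2·(2M2+M3)/6=-61/219
seg 3: a=-3, c=M3/2=-202/219, d=(M4−M3)/(6·3)=202/1971, b=Δ3−h3·(2M3+M4)/6=86/73
t_q=27/4 → seg 3, τ=3/4; S=-3+86/73·τ+-202/219·τ²+202/1971·τ³=-6055/2336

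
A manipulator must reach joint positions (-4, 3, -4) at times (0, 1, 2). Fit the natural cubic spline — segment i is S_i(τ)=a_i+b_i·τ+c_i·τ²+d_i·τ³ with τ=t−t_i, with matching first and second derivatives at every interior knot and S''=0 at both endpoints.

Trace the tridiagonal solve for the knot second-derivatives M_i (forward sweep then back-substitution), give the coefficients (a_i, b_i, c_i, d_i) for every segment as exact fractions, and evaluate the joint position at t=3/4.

Δ: Δ0=7, Δ1=-7
row 1: diag=4, rhs=-84; c'=1/4, d'=-21
back: M1=-21
M: M0=0, M1=-21, M2=0
seg 0: a=-4, c=M0/2=0, d=(M1−M0)/(6·1)=-7/2, b=Δ0−h0·(2M0+M1)/6=21/2
seg 1: a=3, c=M1/2=-21/2, d=(M2−M1)/(6·1)=7/2, b=Δ1−h1·(2M1+M2)/6=0
t_q=3/4 → seg 0, τ=3/4; S=-4+21/2·τ+0·τ²+-7/2·τ³=307/128

  seg 0: a=-4 b=21/2 c=0 d=-7/2
  seg 1: a=3 b=0 c=-21/2 d=7/2
S(3/4) = 307/128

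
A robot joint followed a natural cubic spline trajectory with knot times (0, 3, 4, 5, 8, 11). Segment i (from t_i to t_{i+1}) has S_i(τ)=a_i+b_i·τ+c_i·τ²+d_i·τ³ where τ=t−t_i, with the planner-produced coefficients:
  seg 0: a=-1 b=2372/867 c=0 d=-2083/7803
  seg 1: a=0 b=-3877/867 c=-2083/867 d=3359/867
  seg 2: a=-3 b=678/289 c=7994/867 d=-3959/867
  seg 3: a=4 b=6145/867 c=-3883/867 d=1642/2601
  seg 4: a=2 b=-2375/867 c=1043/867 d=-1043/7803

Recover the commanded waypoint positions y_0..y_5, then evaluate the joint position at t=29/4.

y_0 = S_0(0) = a_0 = -1
y_1 = S_1(0) = a_1 = 0
y_2 = S_2(0) = a_2 = -3
y_3 = S_3(0) = a_3 = 4
y_4 = S_4(0) = a_4 = 2
y_5 = S_4(3) = 1
t_q=29/4 is in segment 3 (τ=9/4); S_3(τ)=41291/9248

y_0=-1 y_1=0 y_2=-3 y_3=4 y_4=2 y_5=1
S(29/4) = 41291/9248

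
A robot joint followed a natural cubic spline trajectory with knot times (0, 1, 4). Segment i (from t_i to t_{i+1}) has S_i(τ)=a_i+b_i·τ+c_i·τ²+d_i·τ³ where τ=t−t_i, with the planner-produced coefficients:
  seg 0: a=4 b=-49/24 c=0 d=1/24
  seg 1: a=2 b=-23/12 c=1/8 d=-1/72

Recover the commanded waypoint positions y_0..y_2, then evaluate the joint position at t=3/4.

y_0 = S_0(0) = a_0 = 4
y_1 = S_1(0) = a_1 = 2
y_2 = S_1(3) = -3
t_q=3/4 is in segment 0 (τ=3/4); S_0(τ)=1273/512

y_0=4 y_1=2 y_2=-3
S(3/4) = 1273/512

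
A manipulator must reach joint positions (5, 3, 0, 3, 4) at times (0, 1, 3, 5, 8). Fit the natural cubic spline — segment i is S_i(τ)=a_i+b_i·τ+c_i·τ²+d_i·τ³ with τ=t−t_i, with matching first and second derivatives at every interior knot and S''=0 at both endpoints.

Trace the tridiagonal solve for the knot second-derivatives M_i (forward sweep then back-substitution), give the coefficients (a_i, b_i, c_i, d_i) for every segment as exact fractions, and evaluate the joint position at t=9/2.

Δ: Δ0=-2, Δ1=-3/2, Δ2=3/2, Δ3=1/3
row 1: diag=6, rhs=3; c'=1/3, d'=1/2
row 2: denom=8−2·1/3=22/3; d'=(18−2·1/2)/(22/3)=51/22
row 3: denom=10−2·3/11=104/11; d'=(-7−2·51/22)/(104/11)=-16/13
back: M3=-16/13
back: M2=51/22−3/11·-16/13=69/26
back: M1=1/2−1/3·69/26=-5/13
M: M0=0, M1=-5/13, M2=69/26, M3=-16/13, M4=0
seg 0: a=5, c=M0/2=0, d=(M1−M0)/(6·1)=-5/78, b=Δ0−h0·(2M0+M1)/6=-151/78
seg 1: a=3, c=M1/2=-5/26, d=(M2−M1)/(6·2)=79/312, b=Δ1−h1·(2M1+M2)/6=-83/39
seg 2: a=0, c=M2/2=69/52, d=(M3−M2)/(6·2)=-101/312, b=Δ2−h2·(2M2+M3)/6=11/78
seg 3: a=3, c=M3/2=-8/13, d=(M4−M3)/(6·3)=8/117, b=Δ3−h3·(2M3+M4)/6=61/39
t_q=9/2 → seg 2, τ=3/2; S=0+11/78·τ+69/52·τ²+-101/312·τ³=1751/832

  seg 0: a=5 b=-151/78 c=0 d=-5/78
  seg 1: a=3 b=-83/39 c=-5/26 d=79/312
  seg 2: a=0 b=11/78 c=69/52 d=-101/312
  seg 3: a=3 b=61/39 c=-8/13 d=8/117
S(9/2) = 1751/832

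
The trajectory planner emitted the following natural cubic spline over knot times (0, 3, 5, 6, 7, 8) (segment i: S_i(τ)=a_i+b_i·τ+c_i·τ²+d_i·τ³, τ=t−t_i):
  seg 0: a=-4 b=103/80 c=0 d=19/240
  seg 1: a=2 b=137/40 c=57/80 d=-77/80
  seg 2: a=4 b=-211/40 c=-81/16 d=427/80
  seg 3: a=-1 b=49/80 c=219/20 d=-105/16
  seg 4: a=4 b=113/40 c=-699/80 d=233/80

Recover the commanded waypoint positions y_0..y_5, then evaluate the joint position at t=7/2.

y_0 = S_0(0) = a_0 = -4
y_1 = S_1(0) = a_1 = 2
y_2 = S_2(0) = a_2 = 4
y_3 = S_3(0) = a_3 = -1
y_4 = S_4(0) = a_4 = 4
y_5 = S_4(1) = 1
t_q=7/2 is in segment 1 (τ=1/2); S_1(τ)=2413/640

y_0=-4 y_1=2 y_2=4 y_3=-1 y_4=4 y_5=1
S(7/2) = 2413/640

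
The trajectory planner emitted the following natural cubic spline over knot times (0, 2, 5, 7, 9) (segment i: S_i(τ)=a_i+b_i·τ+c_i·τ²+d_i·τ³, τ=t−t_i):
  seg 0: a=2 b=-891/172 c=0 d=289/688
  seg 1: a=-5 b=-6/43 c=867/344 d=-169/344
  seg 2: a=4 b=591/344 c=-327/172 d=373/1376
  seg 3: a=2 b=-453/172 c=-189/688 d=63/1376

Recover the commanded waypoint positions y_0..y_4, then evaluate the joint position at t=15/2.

y_0=2 y_1=-5 y_2=4 y_3=2 y_4=-4
S(15/2) = 6827/11008

y_0 = S_0(0) = a_0 = 2
y_1 = S_1(0) = a_1 = -5
y_2 = S_2(0) = a_2 = 4
y_3 = S_3(0) = a_3 = 2
y_4 = S_3(2) = -4
t_q=15/2 is in segment 3 (τ=1/2); S_3(τ)=6827/11008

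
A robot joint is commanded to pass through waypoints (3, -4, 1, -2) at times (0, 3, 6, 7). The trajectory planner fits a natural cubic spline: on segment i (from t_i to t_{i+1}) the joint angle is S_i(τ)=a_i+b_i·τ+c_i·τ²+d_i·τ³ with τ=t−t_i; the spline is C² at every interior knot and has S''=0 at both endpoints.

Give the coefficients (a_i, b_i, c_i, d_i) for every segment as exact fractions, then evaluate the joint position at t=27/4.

  seg 0: a=3 b=-341/87 c=0 d=46/261
  seg 1: a=-4 b=73/87 c=46/29 d=-38/87
  seg 2: a=1 b=-125/87 c=-68/29 d=68/87
S(27/4) = -495/464

Δ: Δ0=-7/3, Δ1=5/3, Δ2=-3
row 1: diag=12, rhs=24; c'=1/4, d'=2
row 2: denom=8−3·1/4=29/4; d'=(-28−3·2)/(29/4)=-136/29
back: M2=-136/29
back: M1=2−1/4·-136/29=92/29
M: M0=0, M1=92/29, M2=-136/29, M3=0
seg 0: a=3, c=M0/2=0, d=(M1−M0)/(6·3)=46/261, b=Δ0−h0·(2M0+M1)/6=-341/87
seg 1: a=-4, c=M1/2=46/29, d=(M2−M1)/(6·3)=-38/87, b=Δ1−h1·(2M1+M2)/6=73/87
seg 2: a=1, c=M2/2=-68/29, d=(M3−M2)/(6·1)=68/87, b=Δ2−h2·(2M2+M3)/6=-125/87
t_q=27/4 → seg 2, τ=3/4; S=1+-125/87·τ+-68/29·τ²+68/87·τ³=-495/464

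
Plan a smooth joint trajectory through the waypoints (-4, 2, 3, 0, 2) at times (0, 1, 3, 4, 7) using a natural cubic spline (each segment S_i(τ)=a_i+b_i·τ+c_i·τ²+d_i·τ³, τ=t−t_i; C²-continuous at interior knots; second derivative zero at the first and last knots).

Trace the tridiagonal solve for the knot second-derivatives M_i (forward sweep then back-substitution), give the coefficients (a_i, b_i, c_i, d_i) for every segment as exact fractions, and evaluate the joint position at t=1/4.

  seg 0: a=-4 b=10171/1500 c=0 d=-1171/1500
  seg 1: a=2 b=3329/750 c=-1171/500 d=559/3000
  seg 2: a=3 b=-202/75 c=-153/125 d=344/375
  seg 3: a=0 b=-896/375 c=191/125 d=-191/1125
S(1/4) = -14829/6400

Δ: Δ0=6, Δ1=1/2, Δ2=-3, Δ3=2/3
row 1: diag=6, rhs=-33; c'=1/3, d'=-11/2
row 2: denom=6−2·1/3=16/3; d'=(-21−2·-11/2)/(16/3)=-15/8
row 3: denom=8−1·3/16=125/16; d'=(22−1·-15/8)/(125/16)=382/125
back: M3=382/125
back: M2=-15/8−3/16·382/125=-306/125
back: M1=-11/2−1/3·-306/125=-1171/250
M: M0=0, M1=-1171/250, M2=-306/125, M3=382/125, M4=0
seg 0: a=-4, c=M0/2=0, d=(M1−M0)/(6·1)=-1171/1500, b=Δ0−h0·(2M0+M1)/6=10171/1500
seg 1: a=2, c=M1/2=-1171/500, d=(M2−M1)/(6·2)=559/3000, b=Δ1−h1·(2M1+M2)/6=3329/750
seg 2: a=3, c=M2/2=-153/125, d=(M3−M2)/(6·1)=344/375, b=Δ2−h2·(2M2+M3)/6=-202/75
seg 3: a=0, c=M3/2=191/125, d=(M4−M3)/(6·3)=-191/1125, b=Δ3−h3·(2M3+M4)/6=-896/375
t_q=1/4 → seg 0, τ=1/4; S=-4+10171/1500·τ+0·τ²+-1171/1500·τ³=-14829/6400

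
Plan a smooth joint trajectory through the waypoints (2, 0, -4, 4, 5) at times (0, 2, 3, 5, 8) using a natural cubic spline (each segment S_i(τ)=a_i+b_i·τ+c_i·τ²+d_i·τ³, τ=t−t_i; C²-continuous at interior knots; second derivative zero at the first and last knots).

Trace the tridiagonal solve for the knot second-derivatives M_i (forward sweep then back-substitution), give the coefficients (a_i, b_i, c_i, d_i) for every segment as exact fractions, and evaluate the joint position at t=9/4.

Δ: Δ0=-1, Δ1=-4, Δ2=4, Δ3=1/3
row 1: diag=6, rhs=-18; c'=1/6, d'=-3
row 2: denom=6−1·1/6=35/6; d'=(48−1·-3)/(35/6)=306/35
row 3: denom=10−2·12/35=326/35; d'=(-22−2·306/35)/(326/35)=-691/163
back: M3=-691/163
back: M2=306/35−12/35·-691/163=1662/163
back: M1=-3−1/6·1662/163=-766/163
M: M0=0, M1=-766/163, M2=1662/163, M3=-691/163, M4=0
seg 0: a=2, c=M0/2=0, d=(M1−M0)/(6·2)=-383/978, b=Δ0−h0·(2M0+M1)/6=277/489
seg 1: a=0, c=M1/2=-383/163, d=(M2−M1)/(6·1)=1214/489, b=Δ1−h1·(2M1+M2)/6=-2021/489
seg 2: a=-4, c=M2/2=831/163, d=(M3−M2)/(6·2)=-2353/1956, b=Δ2−h2·(2M2+M3)/6=-677/489
seg 3: a=4, c=M3/2=-691/326, d=(M4−M3)/(6·3)=691/2934, b=Δ3−h3·(2M3+M4)/6=2236/489
t_q=9/4 → seg 1, τ=1/4; S=0+-2021/489·τ+-383/163·τ²+1214/489·τ³=-5953/5216

  seg 0: a=2 b=277/489 c=0 d=-383/978
  seg 1: a=0 b=-2021/489 c=-383/163 d=1214/489
  seg 2: a=-4 b=-677/489 c=831/163 d=-2353/1956
  seg 3: a=4 b=2236/489 c=-691/326 d=691/2934
S(9/4) = -5953/5216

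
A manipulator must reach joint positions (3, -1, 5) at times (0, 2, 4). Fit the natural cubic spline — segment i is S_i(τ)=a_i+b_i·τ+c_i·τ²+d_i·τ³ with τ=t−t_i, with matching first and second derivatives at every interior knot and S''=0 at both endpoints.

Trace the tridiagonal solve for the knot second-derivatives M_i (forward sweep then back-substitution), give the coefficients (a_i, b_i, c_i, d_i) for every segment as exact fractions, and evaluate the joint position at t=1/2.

Δ: Δ0=-2, Δ1=3
row 1: diag=8, rhs=30; c'=1/4, d'=15/4
back: M1=15/4
M: M0=0, M1=15/4, M2=0
seg 0: a=3, c=M0/2=0, d=(M1−M0)/(6·2)=5/16, b=Δ0−h0·(2M0+M1)/6=-13/4
seg 1: a=-1, c=M1/2=15/8, d=(M2−M1)/(6·2)=-5/16, b=Δ1−h1·(2M1+M2)/6=1/2
t_q=1/2 → seg 0, τ=1/2; S=3+-13/4·τ+0·τ²+5/16·τ³=181/128

  seg 0: a=3 b=-13/4 c=0 d=5/16
  seg 1: a=-1 b=1/2 c=15/8 d=-5/16
S(1/2) = 181/128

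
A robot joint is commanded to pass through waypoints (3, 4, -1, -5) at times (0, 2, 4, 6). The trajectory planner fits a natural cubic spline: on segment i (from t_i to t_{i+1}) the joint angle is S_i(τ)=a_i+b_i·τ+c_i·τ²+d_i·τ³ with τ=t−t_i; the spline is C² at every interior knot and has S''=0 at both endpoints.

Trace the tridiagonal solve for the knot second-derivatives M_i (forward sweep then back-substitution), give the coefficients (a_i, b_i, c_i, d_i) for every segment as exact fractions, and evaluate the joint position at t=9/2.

Δ: Δ0=1/2, Δ1=-5/2, Δ2=-2
row 1: diag=8, rhs=-18; c'=1/4, d'=-9/4
row 2: denom=8−2·1/4=15/2; d'=(3−2·-9/4)/(15/2)=1
back: M2=1
back: M1=-9/4−1/4·1=-5/2
M: M0=0, M1=-5/2, M2=1, M3=0
seg 0: a=3, c=M0/2=0, d=(M1−M0)/(6·2)=-5/24, b=Δ0−h0·(2M0+M1)/6=4/3
seg 1: a=4, c=M1/2=-5/4, d=(M2−M1)/(6·2)=7/24, b=Δ1−h1·(2M1+M2)/6=-7/6
seg 2: a=-1, c=M2/2=1/2, d=(M3−M2)/(6·2)=-1/12, b=Δ2−h2·(2M2+M3)/6=-8/3
t_q=9/2 → seg 2, τ=1/2; S=-1+-8/3·τ+1/2·τ²+-1/12·τ³=-71/32

  seg 0: a=3 b=4/3 c=0 d=-5/24
  seg 1: a=4 b=-7/6 c=-5/4 d=7/24
  seg 2: a=-1 b=-8/3 c=1/2 d=-1/12
S(9/2) = -71/32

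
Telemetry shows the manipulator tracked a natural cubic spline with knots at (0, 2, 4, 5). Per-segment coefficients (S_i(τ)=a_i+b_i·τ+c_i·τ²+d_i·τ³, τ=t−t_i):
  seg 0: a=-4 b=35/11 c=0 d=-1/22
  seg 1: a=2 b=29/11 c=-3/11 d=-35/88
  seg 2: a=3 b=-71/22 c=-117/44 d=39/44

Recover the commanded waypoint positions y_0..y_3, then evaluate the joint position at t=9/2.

y_0 = S_0(0) = a_0 = -4
y_1 = S_1(0) = a_1 = 2
y_2 = S_2(0) = a_2 = 3
y_3 = S_2(1) = -2
t_q=9/2 is in segment 2 (τ=1/2); S_2(τ)=293/352

y_0=-4 y_1=2 y_2=3 y_3=-2
S(9/2) = 293/352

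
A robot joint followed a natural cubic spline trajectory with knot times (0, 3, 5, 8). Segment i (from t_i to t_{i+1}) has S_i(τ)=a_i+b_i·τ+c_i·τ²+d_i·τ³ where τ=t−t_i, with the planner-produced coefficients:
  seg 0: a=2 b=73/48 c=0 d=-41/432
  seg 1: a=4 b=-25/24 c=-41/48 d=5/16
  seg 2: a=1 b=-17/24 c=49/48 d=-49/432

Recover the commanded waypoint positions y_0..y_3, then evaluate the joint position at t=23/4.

y_0 = S_0(0) = a_0 = 2
y_1 = S_1(0) = a_1 = 4
y_2 = S_2(0) = a_2 = 1
y_3 = S_2(3) = 5
t_q=23/4 is in segment 2 (τ=3/4); S_2(τ)=1019/1024

y_0=2 y_1=4 y_2=1 y_3=5
S(23/4) = 1019/1024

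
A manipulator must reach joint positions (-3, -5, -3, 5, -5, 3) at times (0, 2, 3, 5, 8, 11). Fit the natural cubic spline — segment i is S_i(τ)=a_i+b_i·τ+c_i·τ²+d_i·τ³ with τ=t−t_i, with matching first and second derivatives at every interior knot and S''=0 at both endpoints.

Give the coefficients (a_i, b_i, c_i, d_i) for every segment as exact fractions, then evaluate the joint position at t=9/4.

Δ: Δ0=-1, Δ1=2, Δ2=4, Δ3=-10/3, Δ4=8/3
row 1: diag=6, rhs=18; c'=1/6, d'=3
row 2: denom=6−1·1/6=35/6; d'=(12−1·3)/(35/6)=54/35
row 3: denom=10−2·12/35=326/35; d'=(-44−2·54/35)/(326/35)=-824/163
row 4: denom=12−3·105/326=3597/326; d'=(36−3·-824/163)/(3597/326)=5560/1199
back: M4=5560/1199
back: M3=-824/163−105/326·5560/1199=-7852/1199
back: M2=54/35−12/35·-7852/1199=4542/1199
back: M1=3−1/6·4542/1199=2840/1199
M: M0=0, M1=2840/1199, M2=4542/1199, M3=-7852/1199, M4=5560/1199, M5=0
seg 0: a=-3, c=M0/2=0, d=(M1−M0)/(6·2)=710/3597, b=Δ0−h0·(2M0+M1)/6=-6437/3597
seg 1: a=-5, c=M1/2=1420/1199, d=(M2−M1)/(6·1)=851/3597, b=Δ1−h1·(2M1+M2)/6=2083/3597
seg 2: a=-3, c=M2/2=2271/1199, d=(M3−M2)/(6·2)=-6197/7194, b=Δ2−h2·(2M2+M3)/6=1196/327
seg 3: a=5, c=M3/2=-3926/1199, d=(M4−M3)/(6·3)=6706/10791, b=Δ3−h3·(2M3+M4)/6=3226/3597
seg 4: a=-5, c=M4/2=2780/1199, d=(M5−M4)/(6·3)=-2780/10791, b=Δ4−h4·(2M4+M5)/6=-7088/3597
t_q=9/4 → seg 1, τ=1/4; S=-5+2083/3597·τ+1420/1199·τ²+851/3597·τ³=-366607/76736

  seg 0: a=-3 b=-6437/3597 c=0 d=710/3597
  seg 1: a=-5 b=2083/3597 c=1420/1199 d=851/3597
  seg 2: a=-3 b=1196/327 c=2271/1199 d=-6197/7194
  seg 3: a=5 b=3226/3597 c=-3926/1199 d=6706/10791
  seg 4: a=-5 b=-7088/3597 c=2780/1199 d=-2780/10791
S(9/4) = -366607/76736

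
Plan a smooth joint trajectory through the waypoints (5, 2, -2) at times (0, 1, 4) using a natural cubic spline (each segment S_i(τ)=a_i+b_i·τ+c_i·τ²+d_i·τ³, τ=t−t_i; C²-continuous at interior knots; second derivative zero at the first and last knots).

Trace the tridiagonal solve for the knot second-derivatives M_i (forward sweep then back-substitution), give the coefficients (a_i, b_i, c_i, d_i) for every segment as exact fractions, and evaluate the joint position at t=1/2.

Δ: Δ0=-3, Δ1=-4/3
row 1: diag=8, rhs=10; c'=3/8, d'=5/4
back: M1=5/4
M: M0=0, M1=5/4, M2=0
seg 0: a=5, c=M0/2=0, d=(M1−M0)/(6·1)=5/24, b=Δ0−h0·(2M0+M1)/6=-77/24
seg 1: a=2, c=M1/2=5/8, d=(M2−M1)/(6·3)=-5/72, b=Δ1−h1·(2M1+M2)/6=-31/12
t_q=1/2 → seg 0, τ=1/2; S=5+-77/24·τ+0·τ²+5/24·τ³=219/64

  seg 0: a=5 b=-77/24 c=0 d=5/24
  seg 1: a=2 b=-31/12 c=5/8 d=-5/72
S(1/2) = 219/64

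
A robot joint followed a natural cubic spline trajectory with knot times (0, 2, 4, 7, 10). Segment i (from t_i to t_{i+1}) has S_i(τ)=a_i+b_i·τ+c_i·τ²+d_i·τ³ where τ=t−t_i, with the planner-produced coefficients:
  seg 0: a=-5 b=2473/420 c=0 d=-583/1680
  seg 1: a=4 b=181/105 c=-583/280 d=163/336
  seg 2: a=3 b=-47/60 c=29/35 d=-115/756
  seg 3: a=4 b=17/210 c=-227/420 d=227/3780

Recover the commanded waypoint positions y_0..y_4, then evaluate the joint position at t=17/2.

y_0=-5 y_1=4 y_2=3 y_3=4 y_4=1
S(17/2) = 3481/1120

y_0 = S_0(0) = a_0 = -5
y_1 = S_1(0) = a_1 = 4
y_2 = S_2(0) = a_2 = 3
y_3 = S_3(0) = a_3 = 4
y_4 = S_3(3) = 1
t_q=17/2 is in segment 3 (τ=3/2); S_3(τ)=3481/1120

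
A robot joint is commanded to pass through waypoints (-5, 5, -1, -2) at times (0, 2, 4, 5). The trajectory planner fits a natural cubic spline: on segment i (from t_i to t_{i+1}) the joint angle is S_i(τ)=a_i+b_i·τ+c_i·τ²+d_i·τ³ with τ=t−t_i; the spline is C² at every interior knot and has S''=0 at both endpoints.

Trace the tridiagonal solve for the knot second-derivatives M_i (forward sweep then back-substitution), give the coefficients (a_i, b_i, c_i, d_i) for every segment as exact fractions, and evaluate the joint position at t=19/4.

Δ: Δ0=5, Δ1=-3, Δ2=-1
row 1: diag=8, rhs=-48; c'=1/4, d'=-6
row 2: denom=6−2·1/4=11/2; d'=(12−2·-6)/(11/2)=48/11
back: M2=48/11
back: M1=-6−1/4·48/11=-78/11
M: M0=0, M1=-78/11, M2=48/11, M3=0
seg 0: a=-5, c=M0/2=0, d=(M1−M0)/(6·2)=-13/22, b=Δ0−h0·(2M0+M1)/6=81/11
seg 1: a=5, c=M1/2=-39/11, d=(M2−M1)/(6·2)=21/22, b=Δ1−h1·(2M1+M2)/6=3/11
seg 2: a=-1, c=M2/2=24/11, d=(M3−M2)/(6·1)=-8/11, b=Δ2−h2·(2M2+M3)/6=-27/11
t_q=19/4 → seg 2, τ=3/4; S=-1+-27/11·τ+24/11·τ²+-8/11·τ³=-169/88

  seg 0: a=-5 b=81/11 c=0 d=-13/22
  seg 1: a=5 b=3/11 c=-39/11 d=21/22
  seg 2: a=-1 b=-27/11 c=24/11 d=-8/11
S(19/4) = -169/88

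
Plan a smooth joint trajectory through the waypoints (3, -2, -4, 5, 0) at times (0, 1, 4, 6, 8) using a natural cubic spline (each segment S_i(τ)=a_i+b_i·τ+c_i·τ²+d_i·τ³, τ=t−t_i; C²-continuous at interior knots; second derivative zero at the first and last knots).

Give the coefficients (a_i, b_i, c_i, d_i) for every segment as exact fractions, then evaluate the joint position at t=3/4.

  seg 0: a=3 b=-4265/804 c=0 d=245/804
  seg 1: a=-2 b=-1765/402 c=245/268 d=263/2412
  seg 2: a=-4 b=3247/804 c=127/67 d=-2677/3216
  seg 3: a=5 b=328/201 c=-1661/536 d=1661/3216
S(3/4) = -14579/17152

Δ: Δ0=-5, Δ1=-2/3, Δ2=9/2, Δ3=-5/2
row 1: diag=8, rhs=26; c'=3/8, d'=13/4
row 2: denom=10−3·3/8=71/8; d'=(31−3·13/4)/(71/8)=170/71
row 3: denom=8−2·16/71=536/71; d'=(-42−2·170/71)/(536/71)=-1661/268
back: M3=-1661/268
back: M2=170/71−16/71·-1661/268=254/67
back: M1=13/4−3/8·254/67=245/134
M: M0=0, M1=245/134, M2=254/67, M3=-1661/268, M4=0
seg 0: a=3, c=M0/2=0, d=(M1−M0)/(6·1)=245/804, b=Δ0−h0·(2M0+M1)/6=-4265/804
seg 1: a=-2, c=M1/2=245/268, d=(M2−M1)/(6·3)=263/2412, b=Δ1−h1·(2M1+M2)/6=-1765/402
seg 2: a=-4, c=M2/2=127/67, d=(M3−M2)/(6·2)=-2677/3216, b=Δ2−h2·(2M2+M3)/6=3247/804
seg 3: a=5, c=M3/2=-1661/536, d=(M4−M3)/(6·2)=1661/3216, b=Δ3−h3·(2M3+M4)/6=328/201
t_q=3/4 → seg 0, τ=3/4; S=3+-4265/804·τ+0·τ²+245/804·τ³=-14579/17152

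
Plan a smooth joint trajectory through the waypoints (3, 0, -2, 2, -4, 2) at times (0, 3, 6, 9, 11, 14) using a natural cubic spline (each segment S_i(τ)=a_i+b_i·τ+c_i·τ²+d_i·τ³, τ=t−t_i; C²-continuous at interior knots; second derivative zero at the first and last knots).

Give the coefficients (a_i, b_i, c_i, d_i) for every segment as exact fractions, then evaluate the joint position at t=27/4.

  seg 0: a=3 b=-181/220 c=0 d=-13/660
  seg 1: a=0 b=-149/110 c=-39/220 d=161/1188
  seg 2: a=-2 b=273/220 c=172/165 d=-2003/5940
  seg 3: a=2 b=-177/110 c=-263/132 d=107/165
  seg 4: a=-4 b=-593/330 c=1253/660 d=-1253/5940
S(27/4) = -8803/14080

Δ: Δ0=-1, Δ1=-2/3, Δ2=4/3, Δ3=-3, Δ4=2
row 1: diag=12, rhs=2; c'=1/4, d'=1/6
row 2: denom=12−3·1/4=45/4; d'=(12−3·1/6)/(45/4)=46/45
row 3: denom=10−3·4/15=46/5; d'=(-26−3·46/45)/(46/5)=-218/69
row 4: denom=10−2·5/23=220/23; d'=(30−2·-218/69)/(220/23)=1253/330
back: M4=1253/330
back: M3=-218/69−5/23·1253/330=-263/66
back: M2=46/45−4/15·-263/66=344/165
back: M1=1/6−1/4·344/165=-39/110
M: M0=0, M1=-39/110, M2=344/165, M3=-263/66, M4=1253/330, M5=0
seg 0: a=3, c=M0/2=0, d=(M1−M0)/(6·3)=-13/660, b=Δ0−h0·(2M0+M1)/6=-181/220
seg 1: a=0, c=M1/2=-39/220, d=(M2−M1)/(6·3)=161/1188, b=Δ1−h1·(2M1+M2)/6=-149/110
seg 2: a=-2, c=M2/2=172/165, d=(M3−M2)/(6·3)=-2003/5940, b=Δ2−h2·(2M2+M3)/6=273/220
seg 3: a=2, c=M3/2=-263/132, d=(M4−M3)/(6·2)=107/165, b=Δ3−h3·(2M3+M4)/6=-177/110
seg 4: a=-4, c=M4/2=1253/660, d=(M5−M4)/(6·3)=-1253/5940, b=Δ4−h4·(2M4+M5)/6=-593/330
t_q=27/4 → seg 2, τ=3/4; S=-2+273/220·τ+172/165·τ²+-2003/5940·τ³=-8803/14080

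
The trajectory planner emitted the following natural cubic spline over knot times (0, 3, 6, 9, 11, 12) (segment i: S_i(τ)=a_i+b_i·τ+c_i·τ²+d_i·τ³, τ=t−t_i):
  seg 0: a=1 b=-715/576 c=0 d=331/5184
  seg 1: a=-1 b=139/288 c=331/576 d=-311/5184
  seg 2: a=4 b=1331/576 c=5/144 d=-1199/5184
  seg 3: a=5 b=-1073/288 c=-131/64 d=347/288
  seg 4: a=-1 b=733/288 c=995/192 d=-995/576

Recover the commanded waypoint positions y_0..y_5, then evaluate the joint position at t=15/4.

y_0=1 y_1=-1 y_2=4 y_3=5 y_4=-1 y_5=5
S(15/4) = -1393/4096

y_0 = S_0(0) = a_0 = 1
y_1 = S_1(0) = a_1 = -1
y_2 = S_2(0) = a_2 = 4
y_3 = S_3(0) = a_3 = 5
y_4 = S_4(0) = a_4 = -1
y_5 = S_4(1) = 5
t_q=15/4 is in segment 1 (τ=3/4); S_1(τ)=-1393/4096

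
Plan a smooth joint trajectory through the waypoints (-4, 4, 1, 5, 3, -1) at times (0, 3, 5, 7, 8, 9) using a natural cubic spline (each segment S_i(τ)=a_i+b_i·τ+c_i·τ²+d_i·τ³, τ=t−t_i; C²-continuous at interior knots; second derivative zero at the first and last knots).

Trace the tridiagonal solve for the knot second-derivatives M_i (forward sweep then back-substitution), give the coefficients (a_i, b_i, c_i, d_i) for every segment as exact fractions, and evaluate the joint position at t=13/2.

  seg 0: a=-4 b=20957/4764 c=0 d=-917/4764
  seg 1: a=4 b=-1901/2382 c=-2751/1588 d=6581/9528
  seg 2: a=1 b=668/1191 c=1915/794 d=-4031/4764
  seg 3: a=5 b=65/1191 c=-1058/397 d=727/1191
  seg 4: a=3 b=-4102/1191 c=-331/397 d=331/1191
S(13/2) = 56053/12704

Δ: Δ0=8/3, Δ1=-3/2, Δ2=2, Δ3=-2, Δ4=-4
row 1: diag=10, rhs=-25; c'=1/5, d'=-5/2
row 2: denom=8−2·1/5=38/5; d'=(21−2·-5/2)/(38/5)=65/19
row 3: denom=6−2·5/19=104/19; d'=(-24−2·65/19)/(104/19)=-293/52
row 4: denom=4−1·19/104=397/104; d'=(-12−1·-293/52)/(397/104)=-662/397
back: M4=-662/397
back: M3=-293/52−19/104·-662/397=-2116/397
back: M2=65/19−5/19·-2116/397=1915/397
back: M1=-5/2−1/5·1915/397=-2751/794
M: M0=0, M1=-2751/794, M2=1915/397, M3=-2116/397, M4=-662/397, M5=0
seg 0: a=-4, c=M0/2=0, d=(M1−M0)/(6·3)=-917/4764, b=Δ0−h0·(2M0+M1)/6=20957/4764
seg 1: a=4, c=M1/2=-2751/1588, d=(M2−M1)/(6·2)=6581/9528, b=Δ1−h1·(2M1+M2)/6=-1901/2382
seg 2: a=1, c=M2/2=1915/794, d=(M3−M2)/(6·2)=-4031/4764, b=Δ2−h2·(2M2+M3)/6=668/1191
seg 3: a=5, c=M3/2=-1058/397, d=(M4−M3)/(6·1)=727/1191, b=Δ3−h3·(2M3+M4)/6=65/1191
seg 4: a=3, c=M4/2=-331/397, d=(M5−M4)/(6·1)=331/1191, b=Δ4−h4·(2M4+M5)/6=-4102/1191
t_q=13/2 → seg 2, τ=3/2; S=1+668/1191·τ+1915/794·τ²+-4031/4764·τ³=56053/12704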